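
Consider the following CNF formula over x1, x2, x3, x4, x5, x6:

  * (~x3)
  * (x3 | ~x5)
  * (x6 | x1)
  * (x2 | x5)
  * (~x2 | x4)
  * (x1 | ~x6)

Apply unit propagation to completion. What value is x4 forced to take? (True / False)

(~x3) is a unit clause: x3 = False.
(~x5 | x3): since x3 = False, the clause reduces to (~x5). x5 = False.
From (x5 | x2) and x5 = False: x2 = True.
In (x4 | ~x2), ~x2 is now false; x4 must hold, so x4 = True.

True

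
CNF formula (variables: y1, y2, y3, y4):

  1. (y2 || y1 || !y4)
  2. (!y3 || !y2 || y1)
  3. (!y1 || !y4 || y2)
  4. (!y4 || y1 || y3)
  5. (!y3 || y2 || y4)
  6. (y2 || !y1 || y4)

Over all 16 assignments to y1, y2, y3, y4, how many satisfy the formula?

6

Satisfying assignments:
  y1=F y2=F y3=F y4=F
  y1=F y2=T y3=F y4=F
  y1=T y2=T y3=F y4=F
  y1=T y2=T y3=F y4=T
  y1=T y2=T y3=T y4=F
  y1=T y2=T y3=T y4=T
Count: 6.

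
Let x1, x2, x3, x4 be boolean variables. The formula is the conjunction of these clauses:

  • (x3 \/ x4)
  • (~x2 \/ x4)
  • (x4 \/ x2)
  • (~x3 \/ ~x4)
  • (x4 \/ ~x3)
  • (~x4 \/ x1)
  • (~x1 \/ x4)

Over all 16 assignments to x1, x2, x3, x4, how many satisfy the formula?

2

The models are:
  x1=1 x2=0 x3=0 x4=1
  x1=1 x2=1 x3=0 x4=1
Count: 2.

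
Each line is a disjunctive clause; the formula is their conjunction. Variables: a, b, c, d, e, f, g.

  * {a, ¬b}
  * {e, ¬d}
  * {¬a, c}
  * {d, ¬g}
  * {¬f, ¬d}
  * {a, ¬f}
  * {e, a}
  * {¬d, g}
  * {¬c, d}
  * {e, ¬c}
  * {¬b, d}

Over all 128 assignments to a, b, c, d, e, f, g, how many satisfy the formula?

5

The models are:
  a=0 b=0 c=0 d=0 e=1 f=0 g=0
  a=0 b=0 c=0 d=1 e=1 f=0 g=1
  a=0 b=0 c=1 d=1 e=1 f=0 g=1
  a=1 b=0 c=1 d=1 e=1 f=0 g=1
  a=1 b=1 c=1 d=1 e=1 f=0 g=1
Count: 5.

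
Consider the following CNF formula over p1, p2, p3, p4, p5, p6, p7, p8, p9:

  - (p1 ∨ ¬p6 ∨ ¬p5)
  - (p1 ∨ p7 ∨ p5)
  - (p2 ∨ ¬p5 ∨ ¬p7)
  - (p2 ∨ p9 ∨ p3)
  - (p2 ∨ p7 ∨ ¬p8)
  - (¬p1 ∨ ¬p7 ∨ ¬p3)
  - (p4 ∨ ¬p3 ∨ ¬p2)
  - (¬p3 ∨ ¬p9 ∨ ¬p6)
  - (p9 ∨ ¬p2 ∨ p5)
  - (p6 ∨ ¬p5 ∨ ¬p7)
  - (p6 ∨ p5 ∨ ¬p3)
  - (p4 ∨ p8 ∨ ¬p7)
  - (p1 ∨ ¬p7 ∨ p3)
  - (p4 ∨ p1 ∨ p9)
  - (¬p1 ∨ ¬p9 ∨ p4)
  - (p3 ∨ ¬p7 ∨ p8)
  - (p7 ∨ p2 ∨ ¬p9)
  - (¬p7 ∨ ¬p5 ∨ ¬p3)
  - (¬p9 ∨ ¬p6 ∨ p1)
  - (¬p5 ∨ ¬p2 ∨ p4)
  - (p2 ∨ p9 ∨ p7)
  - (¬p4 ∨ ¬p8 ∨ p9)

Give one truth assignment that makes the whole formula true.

Try p1 = True.
Branch on p2: take p2 = True.
For the remaining variables, p3 = False, p4 = True, p5 = False, p6 = False, p7 = False, p8 = False, p9 = True works.
Check each clause:
  1. (p1 ∨ ¬p6 ∨ ¬p5) — p1 is true.
  2. (p7 ∨ p5 ∨ p1) — p1 is true.
  3. (¬p7 ∨ ¬p5 ∨ p2) — ¬p7 is true.
  4. (p3 ∨ p2 ∨ p9) — p9 is true.
  5. (p7 ∨ p2 ∨ ¬p8) — ¬p8 is true.
  6. (¬p1 ∨ ¬p7 ∨ ¬p3) — ¬p7 is true.
  7. (¬p2 ∨ p4 ∨ ¬p3) — p4 is true.
  8. (¬p3 ∨ ¬p6 ∨ ¬p9) — ¬p6 is true.
  9. (p5 ∨ ¬p2 ∨ p9) — p9 is true.
  10. (¬p5 ∨ p6 ∨ ¬p7) — ¬p7 is true.
  11. (p6 ∨ p5 ∨ ¬p3) — ¬p3 is true.
  12. (p8 ∨ p4 ∨ ¬p7) — ¬p7 is true.
  13. (p1 ∨ p3 ∨ ¬p7) — p1 is true.
  14. (p1 ∨ p4 ∨ p9) — p1 is true.
  15. (p4 ∨ ¬p9 ∨ ¬p1) — p4 is true.
  16. (p8 ∨ ¬p7 ∨ p3) — ¬p7 is true.
  17. (p7 ∨ p2 ∨ ¬p9) — p2 is true.
  18. (¬p3 ∨ ¬p5 ∨ ¬p7) — ¬p7 is true.
  19. (p1 ∨ ¬p6 ∨ ¬p9) — p1 is true.
  20. (¬p2 ∨ p4 ∨ ¬p5) — ¬p5 is true.
  21. (p2 ∨ p9 ∨ p7) — p9 is true.
  22. (¬p4 ∨ p9 ∨ ¬p8) — ¬p8 is true.

p1=True, p2=True, p3=False, p4=True, p5=False, p6=False, p7=False, p8=False, p9=True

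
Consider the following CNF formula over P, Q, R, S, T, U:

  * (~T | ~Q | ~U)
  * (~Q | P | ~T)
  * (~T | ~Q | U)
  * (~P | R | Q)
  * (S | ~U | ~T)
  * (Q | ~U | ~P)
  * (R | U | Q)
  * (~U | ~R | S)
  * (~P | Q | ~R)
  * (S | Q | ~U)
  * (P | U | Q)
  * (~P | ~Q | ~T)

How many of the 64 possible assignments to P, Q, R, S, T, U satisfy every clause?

Case analysis on Q and U:
  Q=T, U=T: P free; 3 ways for (R,S,T) × 2^1 = 6.
  Q=T, U=F: forces T=F; P, R, S free → 2^3 = 8.
  Q=F, U=T: remaining (P,R,S,T) ∈ {(F,F,T,F); (F,F,T,T); (F,T,T,F); (F,T,T,T)} — 4.
  Q=F, U=F: a clause becomes empty — 0.
Total: 6 + 8 + 4 + 0 = 18.

18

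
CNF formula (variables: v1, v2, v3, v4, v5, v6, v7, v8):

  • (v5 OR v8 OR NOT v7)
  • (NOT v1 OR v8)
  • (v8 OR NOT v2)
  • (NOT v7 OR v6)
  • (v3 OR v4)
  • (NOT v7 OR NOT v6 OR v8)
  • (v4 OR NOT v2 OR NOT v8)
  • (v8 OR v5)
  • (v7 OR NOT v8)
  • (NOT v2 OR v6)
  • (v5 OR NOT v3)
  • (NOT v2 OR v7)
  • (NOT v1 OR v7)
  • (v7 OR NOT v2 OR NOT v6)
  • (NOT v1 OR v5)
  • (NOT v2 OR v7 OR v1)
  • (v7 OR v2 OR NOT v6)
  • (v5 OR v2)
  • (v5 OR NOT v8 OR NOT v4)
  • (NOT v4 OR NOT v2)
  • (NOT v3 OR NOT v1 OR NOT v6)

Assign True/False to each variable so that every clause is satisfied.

v1=0  v2=0  v3=1  v4=1  v5=1  v6=0  v7=0  v8=0

Pure literal: v5 appears only positively; assign v5 = True.
Branch on v1: take v1 = False.
Try v2 = False.
Try v3 = True.
The remaining clauses are satisfied by v4 = True, v6 = False, v7 = False, v8 = False.
Every clause has at least one true literal under this assignment.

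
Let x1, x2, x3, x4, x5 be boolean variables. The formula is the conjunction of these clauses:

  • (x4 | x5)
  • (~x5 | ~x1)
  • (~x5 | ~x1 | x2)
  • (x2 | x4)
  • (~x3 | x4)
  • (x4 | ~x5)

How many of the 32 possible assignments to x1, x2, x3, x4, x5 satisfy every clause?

12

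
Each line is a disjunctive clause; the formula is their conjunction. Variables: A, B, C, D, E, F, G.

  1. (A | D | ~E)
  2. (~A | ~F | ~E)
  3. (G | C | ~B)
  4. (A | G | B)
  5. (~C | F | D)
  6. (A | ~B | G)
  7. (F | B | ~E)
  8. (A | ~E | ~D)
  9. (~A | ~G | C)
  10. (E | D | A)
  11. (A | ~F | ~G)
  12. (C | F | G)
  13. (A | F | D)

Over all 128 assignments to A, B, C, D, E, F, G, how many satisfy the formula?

20

Split on A, then F.
  A=T, F=T: D free; 5 ways for (B,C,E,G) × 2^1 = 10.
  A=T, F=F: G free; 3 ways for (B,C,D,E) × 2^1 = 6.
  A=F, F=T: a clause becomes empty — 0.
  A=F, F=F: remaining (B,C,D,E,G) ∈ {(F,F,T,F,T); (F,T,T,F,T); (T,F,T,F,T); (T,T,T,F,T)} — 4.
Total: 10 + 6 + 0 + 4 = 20.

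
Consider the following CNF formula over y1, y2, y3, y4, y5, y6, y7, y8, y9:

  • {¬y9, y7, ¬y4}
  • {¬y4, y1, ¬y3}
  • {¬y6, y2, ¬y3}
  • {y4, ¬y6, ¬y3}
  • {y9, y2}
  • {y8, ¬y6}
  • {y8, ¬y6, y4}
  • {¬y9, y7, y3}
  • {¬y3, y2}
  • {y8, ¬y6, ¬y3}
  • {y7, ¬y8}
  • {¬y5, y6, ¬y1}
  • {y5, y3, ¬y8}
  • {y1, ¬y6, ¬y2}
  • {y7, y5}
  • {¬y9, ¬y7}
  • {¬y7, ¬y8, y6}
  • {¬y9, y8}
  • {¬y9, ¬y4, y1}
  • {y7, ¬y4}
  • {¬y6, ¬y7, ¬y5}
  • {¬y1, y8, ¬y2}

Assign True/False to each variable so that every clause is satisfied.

Set y1 = False and propagate.
Branch on y2: take y2 = True.
  then y6 is forced to False.
The remaining clauses are satisfied by y3 = False, y4 = True, y5 = True, y7 = True, y8 = False, y9 = False.

y1=F, y2=T, y3=F, y4=T, y5=T, y6=F, y7=T, y8=F, y9=F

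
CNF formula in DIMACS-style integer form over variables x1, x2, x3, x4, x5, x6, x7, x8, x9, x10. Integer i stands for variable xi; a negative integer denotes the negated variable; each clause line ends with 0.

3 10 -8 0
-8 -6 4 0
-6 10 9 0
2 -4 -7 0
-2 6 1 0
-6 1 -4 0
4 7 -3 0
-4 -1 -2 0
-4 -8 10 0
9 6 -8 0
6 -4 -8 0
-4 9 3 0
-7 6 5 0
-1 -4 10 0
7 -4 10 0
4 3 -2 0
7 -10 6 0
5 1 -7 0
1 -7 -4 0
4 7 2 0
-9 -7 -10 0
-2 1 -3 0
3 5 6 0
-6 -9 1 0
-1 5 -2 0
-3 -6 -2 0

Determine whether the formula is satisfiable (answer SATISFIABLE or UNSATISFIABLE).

SATISFIABLE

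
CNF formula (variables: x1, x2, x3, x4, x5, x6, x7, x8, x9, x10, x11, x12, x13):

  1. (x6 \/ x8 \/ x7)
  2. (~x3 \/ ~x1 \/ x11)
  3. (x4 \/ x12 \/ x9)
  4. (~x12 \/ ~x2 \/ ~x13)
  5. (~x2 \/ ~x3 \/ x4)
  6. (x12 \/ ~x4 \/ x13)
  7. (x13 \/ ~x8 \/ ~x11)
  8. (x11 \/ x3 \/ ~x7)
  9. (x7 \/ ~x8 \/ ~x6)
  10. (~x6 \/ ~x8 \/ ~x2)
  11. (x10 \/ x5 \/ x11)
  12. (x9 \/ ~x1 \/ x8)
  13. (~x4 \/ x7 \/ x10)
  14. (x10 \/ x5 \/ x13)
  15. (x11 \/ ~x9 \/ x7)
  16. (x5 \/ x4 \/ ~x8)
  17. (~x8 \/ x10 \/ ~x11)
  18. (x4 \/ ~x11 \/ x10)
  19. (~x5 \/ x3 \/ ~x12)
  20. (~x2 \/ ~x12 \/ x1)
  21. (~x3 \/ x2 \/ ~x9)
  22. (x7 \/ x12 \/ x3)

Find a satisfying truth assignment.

x1=T  x2=F  x3=F  x4=F  x5=F  x6=F  x7=T  x8=F  x9=T  x10=T  x11=T  x12=F  x13=T

Check each clause:
  1. (x7 \/ x6 \/ x8) — x7 is true.
  2. (x11 \/ ~x1 \/ ~x3) — x11 is true.
  3. (x9 \/ x4 \/ x12) — x9 is true.
  4. (~x2 \/ ~x13 \/ ~x12) — ~x12 is true.
  5. (~x3 \/ ~x2 \/ x4) — ~x3 is true.
  6. (x13 \/ ~x4 \/ x12) — x13 is true.
  7. (~x8 \/ ~x11 \/ x13) — ~x8 is true.
  8. (x11 \/ ~x7 \/ x3) — x11 is true.
  9. (~x8 \/ x7 \/ ~x6) — ~x8 is true.
  10. (~x2 \/ ~x8 \/ ~x6) — ~x8 is true.
  11. (x10 \/ x11 \/ x5) — x10 is true.
  12. (~x1 \/ x9 \/ x8) — x9 is true.
  13. (~x4 \/ x7 \/ x10) — x10 is true.
  14. (x10 \/ x5 \/ x13) — x10 is true.
  15. (x11 \/ x7 \/ ~x9) — x11 is true.
  16. (x4 \/ ~x8 \/ x5) — ~x8 is true.
  17. (~x11 \/ x10 \/ ~x8) — ~x8 is true.
  18. (~x11 \/ x10 \/ x4) — x10 is true.
  19. (~x12 \/ ~x5 \/ x3) — ~x12 is true.
  20. (x1 \/ ~x12 \/ ~x2) — x1 is true.
  21. (x2 \/ ~x3 \/ ~x9) — ~x3 is true.
  22. (x7 \/ x12 \/ x3) — x7 is true.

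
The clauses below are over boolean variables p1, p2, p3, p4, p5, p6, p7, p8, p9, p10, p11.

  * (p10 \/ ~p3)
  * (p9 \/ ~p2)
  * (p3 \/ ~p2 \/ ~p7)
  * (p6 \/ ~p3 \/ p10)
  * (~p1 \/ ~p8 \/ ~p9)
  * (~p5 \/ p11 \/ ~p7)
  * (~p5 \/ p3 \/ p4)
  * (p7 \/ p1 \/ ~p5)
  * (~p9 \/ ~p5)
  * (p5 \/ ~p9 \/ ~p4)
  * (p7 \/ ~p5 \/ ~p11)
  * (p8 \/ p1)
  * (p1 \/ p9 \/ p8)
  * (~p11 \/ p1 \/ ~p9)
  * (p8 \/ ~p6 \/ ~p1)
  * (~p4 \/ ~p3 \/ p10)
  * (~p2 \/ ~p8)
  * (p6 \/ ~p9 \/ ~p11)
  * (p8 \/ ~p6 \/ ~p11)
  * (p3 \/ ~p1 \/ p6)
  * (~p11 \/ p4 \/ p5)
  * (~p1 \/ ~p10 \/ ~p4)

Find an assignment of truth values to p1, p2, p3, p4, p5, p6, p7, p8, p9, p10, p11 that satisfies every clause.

p1=0, p2=0, p3=1, p4=1, p5=0, p6=1, p7=0, p8=1, p9=0, p10=1, p11=0

Check each clause:
  1. (~p3 \/ p10) — p10 is true.
  2. (~p2 \/ p9) — ~p2 is true.
  3. (~p2 \/ p3 \/ ~p7) — ~p7 is true.
  4. (~p3 \/ p10 \/ p6) — p10 is true.
  5. (~p9 \/ ~p1 \/ ~p8) — ~p1 is true.
  6. (~p5 \/ p11 \/ ~p7) — ~p7 is true.
  7. (p4 \/ ~p5 \/ p3) — p3 is true.
  8. (p1 \/ p7 \/ ~p5) — ~p5 is true.
  9. (~p5 \/ ~p9) — ~p5 is true.
  10. (p5 \/ ~p4 \/ ~p9) — ~p9 is true.
  11. (~p11 \/ p7 \/ ~p5) — ~p5 is true.
  12. (p1 \/ p8) — p8 is true.
  13. (p9 \/ p8 \/ p1) — p8 is true.
  14. (~p9 \/ p1 \/ ~p11) — ~p11 is true.
  15. (~p6 \/ ~p1 \/ p8) — p8 is true.
  16. (~p4 \/ p10 \/ ~p3) — p10 is true.
  17. (~p2 \/ ~p8) — ~p2 is true.
  18. (p6 \/ ~p11 \/ ~p9) — ~p11 is true.
  19. (p8 \/ ~p6 \/ ~p11) — p8 is true.
  20. (~p1 \/ p6 \/ p3) — p3 is true.
  21. (p5 \/ ~p11 \/ p4) — ~p11 is true.
  22. (~p1 \/ ~p10 \/ ~p4) — ~p1 is true.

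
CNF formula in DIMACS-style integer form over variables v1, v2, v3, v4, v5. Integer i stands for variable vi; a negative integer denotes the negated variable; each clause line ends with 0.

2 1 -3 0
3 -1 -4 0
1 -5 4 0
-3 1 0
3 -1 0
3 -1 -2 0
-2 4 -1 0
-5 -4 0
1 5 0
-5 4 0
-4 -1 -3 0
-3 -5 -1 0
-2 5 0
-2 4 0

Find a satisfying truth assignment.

v1=T, v2=F, v3=T, v4=F, v5=F

Check each clause:
  1. (~v3 \/ v2 \/ v1) — v1 is true.
  2. (v3 \/ ~v4 \/ ~v1) — v3 is true.
  3. (v4 \/ ~v5 \/ v1) — v1 is true.
  4. (~v3 \/ v1) — v1 is true.
  5. (~v1 \/ v3) — v3 is true.
  6. (~v2 \/ ~v1 \/ v3) — v3 is true.
  7. (~v1 \/ v4 \/ ~v2) — ~v2 is true.
  8. (~v5 \/ ~v4) — ~v5 is true.
  9. (v1 \/ v5) — v1 is true.
  10. (v4 \/ ~v5) — ~v5 is true.
  11. (~v3 \/ ~v4 \/ ~v1) — ~v4 is true.
  12. (~v5 \/ ~v1 \/ ~v3) — ~v5 is true.
  13. (~v2 \/ v5) — ~v2 is true.
  14. (~v2 \/ v4) — ~v2 is true.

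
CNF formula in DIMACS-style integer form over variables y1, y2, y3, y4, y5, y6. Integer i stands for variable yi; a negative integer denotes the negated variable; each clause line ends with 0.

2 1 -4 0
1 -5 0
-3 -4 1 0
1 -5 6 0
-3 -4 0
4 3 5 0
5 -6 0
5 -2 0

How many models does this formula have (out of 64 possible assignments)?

Case analysis on y5 and y1:
  y5=1, y1=1: y2, y6 free; 3 ways for (y3,y4) × 2^2 = 12.
  y5=1, y1=0: a clause becomes empty — 0.
  y5=0, y1=1: remaining (y2,y3,y4,y6) ∈ {(0,0,1,0); (0,1,0,0)} — 2.
  y5=0, y1=0: remaining (y2,y3,y4,y6) ∈ {(0,1,0,0)} — 1.
Total: 12 + 0 + 2 + 1 = 15.

15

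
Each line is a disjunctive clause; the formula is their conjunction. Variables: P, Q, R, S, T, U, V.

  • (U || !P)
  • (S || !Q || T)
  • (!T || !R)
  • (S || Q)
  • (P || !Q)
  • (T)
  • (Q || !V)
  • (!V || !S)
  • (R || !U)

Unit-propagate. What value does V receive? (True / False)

False

(T) stands alone — T = True.
From (!T || !R) and T = True: R = False.
(R || !U): since R = False, the clause reduces to (!U). U = False.
(U || !P) with U = False leaves only !P, so P = False.
In (!Q || P), P is now false; !Q must hold, so Q = False.
(Q || S): since Q = False, the clause reduces to (S). S = True.
(!V || Q): since Q = False, the clause reduces to (!V). V = False.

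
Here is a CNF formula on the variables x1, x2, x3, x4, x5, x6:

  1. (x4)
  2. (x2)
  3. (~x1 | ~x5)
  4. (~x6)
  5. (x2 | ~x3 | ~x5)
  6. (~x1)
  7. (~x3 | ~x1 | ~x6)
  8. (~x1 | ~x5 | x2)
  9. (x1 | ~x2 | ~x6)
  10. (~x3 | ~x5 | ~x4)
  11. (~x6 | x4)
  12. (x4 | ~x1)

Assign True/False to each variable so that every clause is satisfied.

x1=False, x2=True, x3=False, x4=True, x5=False, x6=False

Check each clause:
  1. (x4) — x4 is true.
  2. (x2) — x2 is true.
  3. (~x1 | ~x5) — ~x5 is true.
  4. (~x6) — ~x6 is true.
  5. (~x3 | ~x5 | x2) — x2 is true.
  6. (~x1) — ~x1 is true.
  7. (~x1 | ~x3 | ~x6) — ~x6 is true.
  8. (~x1 | ~x5 | x2) — x2 is true.
  9. (~x6 | x1 | ~x2) — ~x6 is true.
  10. (~x5 | ~x3 | ~x4) — ~x5 is true.
  11. (~x6 | x4) — ~x6 is true.
  12. (~x1 | x4) — x4 is true.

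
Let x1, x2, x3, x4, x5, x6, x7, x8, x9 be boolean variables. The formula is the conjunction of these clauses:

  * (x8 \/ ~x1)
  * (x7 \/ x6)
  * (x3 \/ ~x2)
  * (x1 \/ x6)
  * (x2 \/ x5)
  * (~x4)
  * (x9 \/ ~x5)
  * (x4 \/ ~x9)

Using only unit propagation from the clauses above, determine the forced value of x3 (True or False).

True

(~x4) stands alone — x4 = False.
From (x4 \/ ~x9) and x4 = False: x9 = False.
(~x5 \/ x9): since x9 = False, the clause reduces to (~x5). x5 = False.
From (x2 \/ x5) and x5 = False: x2 = True.
(~x2 \/ x3) with x2 = True leaves only x3, so x3 = True.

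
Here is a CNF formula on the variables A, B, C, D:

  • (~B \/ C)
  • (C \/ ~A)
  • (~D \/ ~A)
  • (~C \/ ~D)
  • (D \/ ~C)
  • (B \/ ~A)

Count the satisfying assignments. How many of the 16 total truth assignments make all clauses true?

The models are:
  A=0 B=0 C=0 D=0
  A=0 B=0 C=0 D=1
Count: 2.

2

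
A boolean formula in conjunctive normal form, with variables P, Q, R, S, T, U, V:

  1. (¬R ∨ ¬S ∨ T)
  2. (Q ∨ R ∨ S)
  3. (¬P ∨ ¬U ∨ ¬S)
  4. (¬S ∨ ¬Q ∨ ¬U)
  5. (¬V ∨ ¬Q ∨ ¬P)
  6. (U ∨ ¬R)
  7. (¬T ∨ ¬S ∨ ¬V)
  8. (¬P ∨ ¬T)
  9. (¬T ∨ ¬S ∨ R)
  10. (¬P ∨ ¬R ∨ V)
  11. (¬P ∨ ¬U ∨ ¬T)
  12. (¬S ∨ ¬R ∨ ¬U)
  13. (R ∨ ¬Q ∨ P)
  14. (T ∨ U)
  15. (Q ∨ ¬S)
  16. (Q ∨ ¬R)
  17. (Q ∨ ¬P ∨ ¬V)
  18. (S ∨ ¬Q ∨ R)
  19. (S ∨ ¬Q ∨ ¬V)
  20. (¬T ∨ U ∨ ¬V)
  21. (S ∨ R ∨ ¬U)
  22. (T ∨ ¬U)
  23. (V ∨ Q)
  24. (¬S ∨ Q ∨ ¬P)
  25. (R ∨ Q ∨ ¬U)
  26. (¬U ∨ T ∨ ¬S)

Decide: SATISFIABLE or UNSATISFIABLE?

SATISFIABLE

Branch on P: take P = False.
Branch on Q: take Q = True.
  then R is forced to True.
  then U is forced to True.
  then S is forced to False.
  then V is forced to False.
  then T is forced to True.
So P = False, Q = True, R = True, S = False, T = True, U = True, V = False is a satisfying assignment.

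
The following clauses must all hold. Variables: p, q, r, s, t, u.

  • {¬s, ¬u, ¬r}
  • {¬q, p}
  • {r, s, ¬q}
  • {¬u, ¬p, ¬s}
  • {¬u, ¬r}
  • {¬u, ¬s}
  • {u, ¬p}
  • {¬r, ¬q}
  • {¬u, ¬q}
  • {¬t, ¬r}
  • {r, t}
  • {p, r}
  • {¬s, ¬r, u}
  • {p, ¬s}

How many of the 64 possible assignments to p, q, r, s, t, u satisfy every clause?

2

The models are:
  p=F q=F r=T s=F t=F u=F
  p=T q=F r=F s=F t=T u=T
Count: 2.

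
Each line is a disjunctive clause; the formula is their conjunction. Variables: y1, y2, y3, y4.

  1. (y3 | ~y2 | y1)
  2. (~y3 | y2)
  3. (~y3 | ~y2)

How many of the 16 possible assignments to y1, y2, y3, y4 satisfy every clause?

Satisfying assignments:
  y1=0 y2=0 y3=0 y4=0
  y1=0 y2=0 y3=0 y4=1
  y1=1 y2=0 y3=0 y4=0
  y1=1 y2=0 y3=0 y4=1
  y1=1 y2=1 y3=0 y4=0
  y1=1 y2=1 y3=0 y4=1
That's 6 in total.

6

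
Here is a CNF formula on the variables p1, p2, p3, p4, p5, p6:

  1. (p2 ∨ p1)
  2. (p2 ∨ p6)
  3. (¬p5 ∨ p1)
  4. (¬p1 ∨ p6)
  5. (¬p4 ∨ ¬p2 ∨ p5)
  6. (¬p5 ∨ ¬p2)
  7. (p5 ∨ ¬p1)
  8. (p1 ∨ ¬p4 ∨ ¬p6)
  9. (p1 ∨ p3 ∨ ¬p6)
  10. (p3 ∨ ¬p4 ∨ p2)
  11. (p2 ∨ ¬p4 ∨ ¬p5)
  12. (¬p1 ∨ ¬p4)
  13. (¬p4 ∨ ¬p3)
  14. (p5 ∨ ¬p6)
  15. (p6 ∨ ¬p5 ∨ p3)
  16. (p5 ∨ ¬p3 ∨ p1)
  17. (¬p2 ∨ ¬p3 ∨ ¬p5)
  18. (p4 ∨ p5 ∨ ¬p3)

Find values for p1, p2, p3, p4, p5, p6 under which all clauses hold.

p1 = 0, p2 = 1, p3 = 0, p4 = 0, p5 = 0, p6 = 0

Check each clause:
  1. (p1 ∨ p2) — p2 is true.
  2. (p2 ∨ p6) — p2 is true.
  3. (¬p5 ∨ p1) — ¬p5 is true.
  4. (p6 ∨ ¬p1) — ¬p1 is true.
  5. (¬p2 ∨ ¬p4 ∨ p5) — ¬p4 is true.
  6. (¬p5 ∨ ¬p2) — ¬p5 is true.
  7. (p5 ∨ ¬p1) — ¬p1 is true.
  8. (¬p6 ∨ ¬p4 ∨ p1) — ¬p6 is true.
  9. (¬p6 ∨ p1 ∨ p3) — ¬p6 is true.
  10. (p3 ∨ p2 ∨ ¬p4) — p2 is true.
  11. (¬p4 ∨ p2 ∨ ¬p5) — p2 is true.
  12. (¬p1 ∨ ¬p4) — ¬p4 is true.
  13. (¬p3 ∨ ¬p4) — ¬p4 is true.
  14. (p5 ∨ ¬p6) — ¬p6 is true.
  15. (p3 ∨ p6 ∨ ¬p5) — ¬p5 is true.
  16. (¬p3 ∨ p1 ∨ p5) — ¬p3 is true.
  17. (¬p3 ∨ ¬p5 ∨ ¬p2) — ¬p5 is true.
  18. (p4 ∨ ¬p3 ∨ p5) — ¬p3 is true.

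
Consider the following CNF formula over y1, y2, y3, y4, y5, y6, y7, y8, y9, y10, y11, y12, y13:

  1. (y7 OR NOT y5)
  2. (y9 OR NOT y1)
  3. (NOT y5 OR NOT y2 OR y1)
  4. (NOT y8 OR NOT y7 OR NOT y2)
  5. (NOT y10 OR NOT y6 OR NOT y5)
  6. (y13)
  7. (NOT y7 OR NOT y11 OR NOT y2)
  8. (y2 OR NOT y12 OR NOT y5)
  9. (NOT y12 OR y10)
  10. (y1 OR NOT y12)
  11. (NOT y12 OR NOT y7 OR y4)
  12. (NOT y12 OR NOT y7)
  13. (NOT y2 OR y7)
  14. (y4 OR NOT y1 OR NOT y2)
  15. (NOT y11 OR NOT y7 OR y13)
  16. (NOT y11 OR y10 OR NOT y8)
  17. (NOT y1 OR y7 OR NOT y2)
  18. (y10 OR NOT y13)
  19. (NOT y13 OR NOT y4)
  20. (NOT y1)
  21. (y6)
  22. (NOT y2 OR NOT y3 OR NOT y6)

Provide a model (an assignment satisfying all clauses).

y1=F  y2=F  y3=T  y4=F  y5=F  y6=T  y7=T  y8=T  y9=T  y10=T  y11=F  y12=F  y13=T

Check each clause:
  1. (y7 OR NOT y5) — NOT y5 is true.
  2. (y9 OR NOT y1) — y9 is true.
  3. (NOT y2 OR NOT y5 OR y1) — NOT y5 is true.
  4. (NOT y2 OR NOT y8 OR NOT y7) — NOT y2 is true.
  5. (NOT y6 OR NOT y5 OR NOT y10) — NOT y5 is true.
  6. (y13) — y13 is true.
  7. (NOT y2 OR NOT y7 OR NOT y11) — NOT y11 is true.
  8. (NOT y12 OR NOT y5 OR y2) — NOT y5 is true.
  9. (y10 OR NOT y12) — y10 is true.
  10. (NOT y12 OR y1) — NOT y12 is true.
  11. (y4 OR NOT y7 OR NOT y12) — NOT y12 is true.
  12. (NOT y12 OR NOT y7) — NOT y12 is true.
  13. (y7 OR NOT y2) — NOT y2 is true.
  14. (NOT y1 OR y4 OR NOT y2) — NOT y1 is true.
  15. (NOT y11 OR y13 OR NOT y7) — NOT y11 is true.
  16. (NOT y11 OR NOT y8 OR y10) — y10 is true.
  17. (y7 OR NOT y2 OR NOT y1) — NOT y2 is true.
  18. (NOT y13 OR y10) — y10 is true.
  19. (NOT y4 OR NOT y13) — NOT y4 is true.
  20. (NOT y1) — NOT y1 is true.
  21. (y6) — y6 is true.
  22. (NOT y2 OR NOT y6 OR NOT y3) — NOT y2 is true.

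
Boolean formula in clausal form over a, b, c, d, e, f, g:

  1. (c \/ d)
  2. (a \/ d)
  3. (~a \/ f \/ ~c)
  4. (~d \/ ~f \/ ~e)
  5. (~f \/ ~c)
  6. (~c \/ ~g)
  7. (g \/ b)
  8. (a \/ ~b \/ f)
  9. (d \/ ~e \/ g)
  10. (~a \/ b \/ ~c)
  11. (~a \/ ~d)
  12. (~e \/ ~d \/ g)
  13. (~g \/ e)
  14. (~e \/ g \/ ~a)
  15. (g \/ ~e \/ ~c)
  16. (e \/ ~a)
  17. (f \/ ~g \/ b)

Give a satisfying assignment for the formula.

a=0  b=1  c=0  d=1  e=0  f=1  g=0

Try a = False.
  then d is forced to True.
The remaining clauses are satisfied by b = True, c = False, e = False, f = True, g = False.
Check each clause:
  1. (c \/ d) — d is true.
  2. (a \/ d) — d is true.
  3. (~c \/ f \/ ~a) — ~c is true.
  4. (~d \/ ~f \/ ~e) — ~e is true.
  5. (~c \/ ~f) — ~c is true.
  6. (~g \/ ~c) — ~g is true.
  7. (b \/ g) — b is true.
  8. (f \/ ~b \/ a) — f is true.
  9. (g \/ d \/ ~e) — ~e is true.
  10. (~a \/ b \/ ~c) — b is true.
  11. (~d \/ ~a) — ~a is true.
  12. (g \/ ~d \/ ~e) — ~e is true.
  13. (e \/ ~g) — ~g is true.
  14. (~e \/ g \/ ~a) — ~e is true.
  15. (~c \/ ~e \/ g) — ~e is true.
  16. (e \/ ~a) — ~a is true.
  17. (~g \/ b \/ f) — ~g is true.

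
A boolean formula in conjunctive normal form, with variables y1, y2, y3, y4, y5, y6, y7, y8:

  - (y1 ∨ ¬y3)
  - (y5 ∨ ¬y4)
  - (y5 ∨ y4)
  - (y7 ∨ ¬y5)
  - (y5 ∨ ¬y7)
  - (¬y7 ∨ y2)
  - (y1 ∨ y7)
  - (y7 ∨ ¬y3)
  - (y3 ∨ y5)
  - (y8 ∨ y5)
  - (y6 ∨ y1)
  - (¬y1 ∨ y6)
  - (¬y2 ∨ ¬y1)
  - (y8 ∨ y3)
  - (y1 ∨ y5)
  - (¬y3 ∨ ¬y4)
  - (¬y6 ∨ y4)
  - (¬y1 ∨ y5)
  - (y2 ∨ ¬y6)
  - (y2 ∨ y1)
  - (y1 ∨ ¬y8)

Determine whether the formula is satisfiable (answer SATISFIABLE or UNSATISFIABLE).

UNSATISFIABLE

y1 = True:
  propagation gives y6=True, y2=False; an empty clause results — contradiction.
y1 = False:
  propagation gives y3=False, y7=True, y5=True, y2=True; an empty clause results — contradiction.
Every branch closes, so no satisfying assignment exists.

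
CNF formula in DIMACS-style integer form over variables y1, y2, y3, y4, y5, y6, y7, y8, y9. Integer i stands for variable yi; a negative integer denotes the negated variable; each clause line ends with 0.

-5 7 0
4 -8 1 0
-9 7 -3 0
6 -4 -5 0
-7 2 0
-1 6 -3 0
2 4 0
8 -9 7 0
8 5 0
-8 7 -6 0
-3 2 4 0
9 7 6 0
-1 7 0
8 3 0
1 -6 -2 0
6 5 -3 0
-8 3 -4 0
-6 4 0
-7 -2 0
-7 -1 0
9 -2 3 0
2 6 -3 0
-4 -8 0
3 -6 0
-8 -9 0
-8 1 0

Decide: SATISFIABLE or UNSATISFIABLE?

UNSATISFIABLE

y3 = True:
  y7 = True:
    propagation gives y2=True; an empty clause results — contradiction.
  y7 = False:
    propagation gives y5=False, y9=False, y8=True, y6=False; an empty clause results — contradiction.
y3 = False:
  propagation gives y8=True, y4=False, y1=True, y2=True; an empty clause results — contradiction.
Every branch closes, so no satisfying assignment exists.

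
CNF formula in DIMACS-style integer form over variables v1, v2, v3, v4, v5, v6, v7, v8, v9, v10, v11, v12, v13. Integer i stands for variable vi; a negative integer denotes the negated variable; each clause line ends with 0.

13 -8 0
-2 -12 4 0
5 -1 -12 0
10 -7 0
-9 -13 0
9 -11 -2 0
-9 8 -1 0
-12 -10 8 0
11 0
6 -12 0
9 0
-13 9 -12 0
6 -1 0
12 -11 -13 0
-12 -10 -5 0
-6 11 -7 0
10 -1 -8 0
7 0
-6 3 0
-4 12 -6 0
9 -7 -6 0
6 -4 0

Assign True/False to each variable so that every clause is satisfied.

(v11) is a unit clause, so v11 = True.
Unit propagation: (v9) forces v9 = True.
(NOT v13) is a unit clause, so v13 = False.
(NOT v8) is a unit clause, so v8 = False.
Unit propagation: (NOT v1) forces v1 = False.
Unit propagation: (v7) forces v7 = True.
The clause (v10) is unit: v10 must be True.
Unit propagation: (NOT v12) forces v12 = False.
Pure literal: v4 appears only negated; assign v4 = False.
Try v3 = False.
  then v6 is forced to False.
v2, v5 are now unconstrained; take v2 = True, v5 = False.

v1=0, v2=1, v3=0, v4=0, v5=0, v6=0, v7=1, v8=0, v9=1, v10=1, v11=1, v12=0, v13=0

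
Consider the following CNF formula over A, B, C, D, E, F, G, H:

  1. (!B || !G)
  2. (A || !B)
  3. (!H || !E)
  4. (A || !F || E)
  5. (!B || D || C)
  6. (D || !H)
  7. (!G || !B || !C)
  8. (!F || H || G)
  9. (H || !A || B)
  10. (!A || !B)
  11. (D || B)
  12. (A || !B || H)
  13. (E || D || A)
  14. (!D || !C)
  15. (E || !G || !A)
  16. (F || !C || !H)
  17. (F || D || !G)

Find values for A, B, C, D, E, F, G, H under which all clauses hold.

Branch on A: take A = False.
  then B is forced to False.
  then D is forced to True.
  then C is forced to False.
Try E = False.
  then F is forced to False.
G, H are now unconstrained; take G = True, H = False.

A=0, B=0, C=0, D=1, E=0, F=0, G=1, H=0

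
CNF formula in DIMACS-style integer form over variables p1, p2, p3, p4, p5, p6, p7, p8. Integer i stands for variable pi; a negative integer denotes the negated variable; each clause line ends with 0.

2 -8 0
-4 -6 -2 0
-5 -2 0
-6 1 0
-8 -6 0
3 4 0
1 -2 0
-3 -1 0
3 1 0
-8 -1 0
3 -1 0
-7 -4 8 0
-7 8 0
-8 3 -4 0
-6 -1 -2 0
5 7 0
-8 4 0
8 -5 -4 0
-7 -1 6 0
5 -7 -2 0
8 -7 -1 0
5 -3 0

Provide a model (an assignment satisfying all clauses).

p1 = F, p2 = F, p3 = T, p4 = F, p5 = T, p6 = F, p7 = F, p8 = F

Set p1 = False and propagate.
  then p6 is forced to False.
  then p2 is forced to False.
  then p8 is forced to False.
  then p3 is forced to True.
  then p7 is forced to False.
  then p5 is forced to True.
  then p4 is forced to False.
Every clause has at least one true literal under this assignment.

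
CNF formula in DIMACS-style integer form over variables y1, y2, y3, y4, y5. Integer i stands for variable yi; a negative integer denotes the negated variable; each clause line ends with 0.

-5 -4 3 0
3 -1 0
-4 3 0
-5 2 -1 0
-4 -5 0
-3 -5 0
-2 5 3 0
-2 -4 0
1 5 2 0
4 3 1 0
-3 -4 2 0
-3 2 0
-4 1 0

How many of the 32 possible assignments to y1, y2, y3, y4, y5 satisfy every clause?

Satisfying assignments:
  y1=F y2=T y3=T y4=F y5=F
  y1=T y2=T y3=T y4=F y5=F
Count: 2.

2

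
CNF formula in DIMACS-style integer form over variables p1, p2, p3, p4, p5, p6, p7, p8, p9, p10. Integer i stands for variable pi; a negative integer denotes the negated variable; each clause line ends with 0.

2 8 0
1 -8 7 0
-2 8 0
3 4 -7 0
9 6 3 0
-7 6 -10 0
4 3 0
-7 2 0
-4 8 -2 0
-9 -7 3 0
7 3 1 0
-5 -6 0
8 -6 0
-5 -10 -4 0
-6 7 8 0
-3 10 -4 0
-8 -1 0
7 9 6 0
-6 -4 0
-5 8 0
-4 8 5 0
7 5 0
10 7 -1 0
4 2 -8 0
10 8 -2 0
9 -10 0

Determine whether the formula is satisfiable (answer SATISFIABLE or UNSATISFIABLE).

SATISFIABLE

Set p1 = False and propagate.
Set p2 = True and propagate.
  then p8 is forced to True.
  then p7 is forced to True.
The remaining clauses are satisfied by p3 = True, p4 = False, p5 = True, p6 = False, p9 = False, p10 = False.
So p1=F, p2=T, p3=T, p4=F, p5=T, p6=F, p7=T, p8=T, p9=F, p10=F is a satisfying assignment.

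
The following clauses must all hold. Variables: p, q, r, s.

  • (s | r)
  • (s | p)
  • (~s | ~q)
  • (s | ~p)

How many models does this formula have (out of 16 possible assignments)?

4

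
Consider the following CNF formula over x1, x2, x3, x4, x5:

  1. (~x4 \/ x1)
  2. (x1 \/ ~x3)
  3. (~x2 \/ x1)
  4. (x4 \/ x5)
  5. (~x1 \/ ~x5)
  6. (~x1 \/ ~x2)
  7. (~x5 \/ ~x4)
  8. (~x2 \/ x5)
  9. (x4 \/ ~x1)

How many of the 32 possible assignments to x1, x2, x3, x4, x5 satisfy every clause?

3

Satisfying assignments:
  x1=0 x2=0 x3=0 x4=0 x5=1
  x1=1 x2=0 x3=0 x4=1 x5=0
  x1=1 x2=0 x3=1 x4=1 x5=0
That's 3 in total.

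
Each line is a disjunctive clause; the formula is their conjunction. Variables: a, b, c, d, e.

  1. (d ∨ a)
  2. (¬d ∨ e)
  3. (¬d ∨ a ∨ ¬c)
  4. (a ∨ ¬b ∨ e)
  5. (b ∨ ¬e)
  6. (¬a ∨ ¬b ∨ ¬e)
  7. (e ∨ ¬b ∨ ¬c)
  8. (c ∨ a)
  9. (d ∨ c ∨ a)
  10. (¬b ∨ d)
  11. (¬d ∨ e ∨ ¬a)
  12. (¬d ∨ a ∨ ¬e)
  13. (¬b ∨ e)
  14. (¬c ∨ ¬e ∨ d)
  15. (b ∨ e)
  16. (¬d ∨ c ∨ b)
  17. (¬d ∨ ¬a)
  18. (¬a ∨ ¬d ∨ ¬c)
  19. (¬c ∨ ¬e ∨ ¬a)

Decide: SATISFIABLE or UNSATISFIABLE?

UNSATISFIABLE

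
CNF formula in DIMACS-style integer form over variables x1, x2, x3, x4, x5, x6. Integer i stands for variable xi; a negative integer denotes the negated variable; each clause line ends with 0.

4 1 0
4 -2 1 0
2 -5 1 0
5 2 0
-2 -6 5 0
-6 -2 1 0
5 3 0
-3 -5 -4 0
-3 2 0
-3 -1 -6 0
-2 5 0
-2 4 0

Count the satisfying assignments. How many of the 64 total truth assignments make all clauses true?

7

The models are:
  x1=0 x2=1 x3=0 x4=1 x5=1 x6=0
  x1=1 x2=0 x3=0 x4=0 x5=1 x6=0
  x1=1 x2=0 x3=0 x4=0 x5=1 x6=1
  x1=1 x2=0 x3=0 x4=1 x5=1 x6=0
  x1=1 x2=0 x3=0 x4=1 x5=1 x6=1
  x1=1 x2=1 x3=0 x4=1 x5=1 x6=0
  x1=1 x2=1 x3=0 x4=1 x5=1 x6=1
That's 7 in total.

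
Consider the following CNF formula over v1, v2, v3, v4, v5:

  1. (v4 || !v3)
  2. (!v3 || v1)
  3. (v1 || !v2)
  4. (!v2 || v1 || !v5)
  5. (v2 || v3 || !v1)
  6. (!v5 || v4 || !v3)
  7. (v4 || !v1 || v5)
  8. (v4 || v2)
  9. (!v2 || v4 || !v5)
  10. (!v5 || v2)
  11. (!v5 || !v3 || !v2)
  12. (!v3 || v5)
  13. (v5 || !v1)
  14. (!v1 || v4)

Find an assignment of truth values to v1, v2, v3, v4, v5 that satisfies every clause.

v4 occurs only positively in the remaining clauses — set v4 = True.
Try v1 = False.
  then v3 is forced to False.
  then v2 is forced to False.
  then v5 is forced to False.
Every clause has at least one true literal under this assignment.
Check each clause:
  1. (v4 || !v3) — v4 is true.
  2. (!v3 || v1) — !v3 is true.
  3. (!v2 || v1) — !v2 is true.
  4. (!v5 || !v2 || v1) — !v5 is true.
  5. (v2 || !v1 || v3) — !v1 is true.
  6. (v4 || !v3 || !v5) — !v5 is true.
  7. (v4 || !v1 || v5) — v4 is true.
  8. (v4 || v2) — v4 is true.
  9. (v4 || !v2 || !v5) — !v5 is true.
  10. (v2 || !v5) — !v5 is true.
  11. (!v3 || !v2 || !v5) — !v5 is true.
  12. (!v3 || v5) — !v3 is true.
  13. (v5 || !v1) — !v1 is true.
  14. (!v1 || v4) — v4 is true.

v1=0  v2=0  v3=0  v4=1  v5=0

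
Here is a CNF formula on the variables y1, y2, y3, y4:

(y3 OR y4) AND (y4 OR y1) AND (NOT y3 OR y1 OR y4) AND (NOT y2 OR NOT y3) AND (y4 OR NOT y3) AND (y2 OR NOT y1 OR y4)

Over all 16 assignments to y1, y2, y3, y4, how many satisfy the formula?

6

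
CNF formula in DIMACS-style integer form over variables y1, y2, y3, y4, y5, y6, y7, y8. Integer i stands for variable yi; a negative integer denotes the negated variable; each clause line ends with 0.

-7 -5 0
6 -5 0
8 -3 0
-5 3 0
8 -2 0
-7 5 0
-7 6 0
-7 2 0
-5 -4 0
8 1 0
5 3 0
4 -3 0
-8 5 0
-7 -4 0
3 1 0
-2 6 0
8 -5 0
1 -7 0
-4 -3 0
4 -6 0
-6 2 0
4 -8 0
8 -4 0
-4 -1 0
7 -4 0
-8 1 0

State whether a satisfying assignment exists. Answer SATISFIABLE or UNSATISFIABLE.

y4 = True:
  propagation gives y5=False, y7=False; an empty clause results — contradiction.
y4 = False:
  propagation gives y3=False, y5=False; an empty clause results — contradiction.
Every branch closes, so no satisfying assignment exists.

UNSATISFIABLE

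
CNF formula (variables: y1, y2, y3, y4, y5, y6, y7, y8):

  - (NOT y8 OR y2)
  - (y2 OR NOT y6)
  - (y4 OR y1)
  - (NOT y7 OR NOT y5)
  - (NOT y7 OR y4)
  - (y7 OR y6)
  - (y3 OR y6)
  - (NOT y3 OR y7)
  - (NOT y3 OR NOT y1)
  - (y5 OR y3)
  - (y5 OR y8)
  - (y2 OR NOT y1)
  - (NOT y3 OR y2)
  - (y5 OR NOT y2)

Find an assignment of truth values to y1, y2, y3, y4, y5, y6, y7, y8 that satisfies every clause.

y4 occurs only positively in the remaining clauses — set y4 = True.
Branch on y1: take y1 = False.
Branch on y2: take y2 = True.
  then y5 is forced to True.
  then y7 is forced to False.
  then y6 is forced to True.
  then y3 is forced to False.
y8 is now unconstrained; take y8 = False.
Every clause has at least one true literal under this assignment.

y1 = False  y2 = True  y3 = False  y4 = True  y5 = True  y6 = True  y7 = False  y8 = False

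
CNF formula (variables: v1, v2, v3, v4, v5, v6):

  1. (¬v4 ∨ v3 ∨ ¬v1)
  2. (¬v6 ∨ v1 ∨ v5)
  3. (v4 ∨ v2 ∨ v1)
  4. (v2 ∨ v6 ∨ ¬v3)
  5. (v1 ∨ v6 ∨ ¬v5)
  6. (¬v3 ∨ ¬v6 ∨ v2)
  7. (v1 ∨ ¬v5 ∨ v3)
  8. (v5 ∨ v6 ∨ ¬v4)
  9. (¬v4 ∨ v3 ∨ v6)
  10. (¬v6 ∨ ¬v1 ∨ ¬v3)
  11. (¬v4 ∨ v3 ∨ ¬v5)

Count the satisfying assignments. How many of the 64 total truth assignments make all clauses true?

15

Case analysis on v3 and v6:
  v3=1, v6=1: remaining (v1,v2,v4,v5) ∈ {(0,1,0,1); (0,1,1,1)} — 2.
  v3=1, v6=0: remaining (v1,v2,v4,v5) ∈ {(0,1,0,0); (1,1,0,0); (1,1,0,1); (1,1,1,1)} — 4.
  v3=0, v6=1: remaining (v1,v2,v4,v5) ∈ {(1,0,0,0); (1,0,0,1); (1,1,0,0); (1,1,0,1)} — 4.
  v3=0, v6=0: 5 of the 16 assignments to (v1,v2,v4,v5) work.
Total: 2 + 4 + 4 + 5 = 15.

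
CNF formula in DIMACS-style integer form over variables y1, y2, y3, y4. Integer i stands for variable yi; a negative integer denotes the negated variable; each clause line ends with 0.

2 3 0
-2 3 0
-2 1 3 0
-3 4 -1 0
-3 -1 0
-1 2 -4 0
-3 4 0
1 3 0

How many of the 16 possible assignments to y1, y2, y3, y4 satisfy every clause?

2

Satisfying assignments:
  y1=F y2=F y3=T y4=T
  y1=F y2=T y3=T y4=T
That's 2 in total.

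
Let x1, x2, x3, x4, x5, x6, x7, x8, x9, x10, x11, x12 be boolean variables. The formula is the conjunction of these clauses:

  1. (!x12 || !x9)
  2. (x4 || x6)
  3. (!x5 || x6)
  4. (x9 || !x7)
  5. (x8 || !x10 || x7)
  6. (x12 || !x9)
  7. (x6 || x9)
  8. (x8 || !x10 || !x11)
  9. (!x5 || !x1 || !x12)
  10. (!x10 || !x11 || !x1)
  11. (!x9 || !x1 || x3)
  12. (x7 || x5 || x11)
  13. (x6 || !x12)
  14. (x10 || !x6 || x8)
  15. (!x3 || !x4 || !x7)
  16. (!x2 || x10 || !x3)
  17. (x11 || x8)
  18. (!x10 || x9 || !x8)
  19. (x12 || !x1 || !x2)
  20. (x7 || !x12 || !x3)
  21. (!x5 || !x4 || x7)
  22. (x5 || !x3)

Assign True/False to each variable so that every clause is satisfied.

x2 occurs only negated in the remaining clauses — set x2 = False.
Set x1 = True and propagate.
For the remaining variables, x3 = True, x4 = False, x5 = True, x6 = True, x7 = False, x8 = True, x9 = False, x10 = False, x11 = False, x12 = False works.
Every clause has at least one true literal under this assignment.

x1=True, x2=False, x3=True, x4=False, x5=True, x6=True, x7=False, x8=True, x9=False, x10=False, x11=False, x12=False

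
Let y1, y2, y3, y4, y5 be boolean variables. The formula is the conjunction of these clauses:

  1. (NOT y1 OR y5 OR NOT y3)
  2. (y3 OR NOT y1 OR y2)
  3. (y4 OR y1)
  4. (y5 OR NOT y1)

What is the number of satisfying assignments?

Case analysis on y1 and y3:
  y1=T, y3=T: remaining (y2,y4,y5) ∈ {(F,F,T); (F,T,T); (T,F,T); (T,T,T)} — 4.
  y1=T, y3=F: remaining (y2,y4,y5) ∈ {(T,F,T); (T,T,T)} — 2.
  y1=F, y3=T: remaining (y2,y4,y5) ∈ {(F,T,F); (F,T,T); (T,T,F); (T,T,T)} — 4.
  y1=F, y3=F: remaining (y2,y4,y5) ∈ {(F,T,F); (F,T,T); (T,T,F); (T,T,T)} — 4.
Total: 4 + 2 + 4 + 4 = 14.

14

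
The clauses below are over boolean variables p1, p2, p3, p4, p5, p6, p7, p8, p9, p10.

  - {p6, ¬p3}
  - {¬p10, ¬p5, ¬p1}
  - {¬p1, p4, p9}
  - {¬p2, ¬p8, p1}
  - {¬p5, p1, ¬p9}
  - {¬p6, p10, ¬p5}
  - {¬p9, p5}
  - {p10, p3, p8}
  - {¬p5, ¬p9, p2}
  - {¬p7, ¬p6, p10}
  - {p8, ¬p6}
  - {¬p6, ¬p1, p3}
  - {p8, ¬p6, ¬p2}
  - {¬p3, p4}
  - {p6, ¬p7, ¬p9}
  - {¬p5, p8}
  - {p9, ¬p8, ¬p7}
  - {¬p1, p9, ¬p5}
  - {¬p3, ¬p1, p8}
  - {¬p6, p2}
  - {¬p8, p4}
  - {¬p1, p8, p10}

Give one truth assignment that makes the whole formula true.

p1=F, p2=F, p3=F, p4=T, p5=F, p6=F, p7=T, p8=F, p9=F, p10=T

Check each clause:
  1. {¬p3, p6} — ¬p3 is true.
  2. {¬p5, ¬p10, ¬p1} — ¬p5 is true.
  3. {p9, p4, ¬p1} — p4 is true.
  4. {¬p2, ¬p8, p1} — ¬p8 is true.
  5. {p1, ¬p9, ¬p5} — ¬p5 is true.
  6. {¬p6, p10, ¬p5} — ¬p6 is true.
  7. {p5, ¬p9} — ¬p9 is true.
  8. {p8, p3, p10} — p10 is true.
  9. {¬p5, ¬p9, p2} — ¬p5 is true.
  10. {p10, ¬p7, ¬p6} — p10 is true.
  11. {¬p6, p8} — ¬p6 is true.
  12. {¬p6, p3, ¬p1} — ¬p6 is true.
  13. {¬p6, p8, ¬p2} — ¬p6 is true.
  14. {p4, ¬p3} — p4 is true.
  15. {¬p9, p6, ¬p7} — ¬p9 is true.
  16. {¬p5, p8} — ¬p5 is true.
  17. {¬p8, p9, ¬p7} — ¬p8 is true.
  18. {¬p5, ¬p1, p9} — ¬p5 is true.
  19. {p8, ¬p3, ¬p1} — ¬p3 is true.
  20. {¬p6, p2} — ¬p6 is true.
  21. {¬p8, p4} — ¬p8 is true.
  22. {¬p1, p10, p8} — p10 is true.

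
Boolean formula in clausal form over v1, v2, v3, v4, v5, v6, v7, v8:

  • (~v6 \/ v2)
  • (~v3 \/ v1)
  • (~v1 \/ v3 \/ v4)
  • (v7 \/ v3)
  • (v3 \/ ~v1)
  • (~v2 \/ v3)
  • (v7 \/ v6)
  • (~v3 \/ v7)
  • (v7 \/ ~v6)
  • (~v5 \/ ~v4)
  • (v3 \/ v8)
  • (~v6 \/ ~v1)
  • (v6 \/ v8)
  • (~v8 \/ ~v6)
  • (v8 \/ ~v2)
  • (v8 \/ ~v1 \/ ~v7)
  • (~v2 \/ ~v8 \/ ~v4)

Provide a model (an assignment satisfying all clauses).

v1=True, v2=False, v3=True, v4=False, v5=False, v6=False, v7=True, v8=True

Pure literal: v5 appears only negated; assign v5 = False.
Branch on v1: take v1 = True.
  then v3 is forced to True.
  then v7 is forced to True.
  then v6 is forced to False.
  then v8 is forced to True.
For the remaining variables, v2 = False, v4 = False works.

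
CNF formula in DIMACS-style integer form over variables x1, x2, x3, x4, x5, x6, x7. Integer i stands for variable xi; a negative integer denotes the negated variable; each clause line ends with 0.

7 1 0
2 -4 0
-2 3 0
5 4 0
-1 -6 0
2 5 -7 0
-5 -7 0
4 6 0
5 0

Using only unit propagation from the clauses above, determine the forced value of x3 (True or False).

True

Unit clause (x5) sets x5 = True.
(NOT x5 OR NOT x7): since x5 = True, the clause reduces to (NOT x7). x7 = False.
From (x1 OR x7) and x7 = False: x1 = True.
In (NOT x6 OR NOT x1), NOT x1 is now false; NOT x6 must hold, so x6 = False.
(x6 OR x4): since x6 = False, the clause reduces to (x4). x4 = True.
(x2 OR NOT x4): since x4 = True, the clause reduces to (x2). x2 = True.
In (x3 OR NOT x2), NOT x2 is now false; x3 must hold, so x3 = True.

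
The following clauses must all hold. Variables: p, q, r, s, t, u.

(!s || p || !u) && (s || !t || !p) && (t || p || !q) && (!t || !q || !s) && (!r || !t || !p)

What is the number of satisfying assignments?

34

Split on p, then t.
  p=T, t=T: remaining (q,r,s,u) ∈ {(F,F,T,F); (F,F,T,T)} — 2.
  p=T, t=F: q, r, s, u free → 2^4 = 16.
  p=F, t=T: r free; 5 ways for (q,s,u) × 2^1 = 10.
  p=F, t=F: r free; 3 ways for (q,s,u) × 2^1 = 6.
Total: 2 + 16 + 10 + 6 = 34.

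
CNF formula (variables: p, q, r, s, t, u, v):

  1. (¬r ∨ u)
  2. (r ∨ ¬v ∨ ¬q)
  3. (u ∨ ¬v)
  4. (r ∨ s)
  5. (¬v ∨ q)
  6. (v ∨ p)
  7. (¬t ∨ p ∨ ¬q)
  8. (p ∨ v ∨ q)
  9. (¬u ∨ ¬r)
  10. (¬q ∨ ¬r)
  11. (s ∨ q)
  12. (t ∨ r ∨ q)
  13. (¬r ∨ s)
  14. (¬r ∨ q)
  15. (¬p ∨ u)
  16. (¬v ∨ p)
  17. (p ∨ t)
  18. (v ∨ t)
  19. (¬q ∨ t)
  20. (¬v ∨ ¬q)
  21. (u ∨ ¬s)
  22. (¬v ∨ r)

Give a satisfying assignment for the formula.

p=T  q=F  r=F  s=T  t=T  u=T  v=F

Try p = True.
  then u is forced to True.
  then r is forced to False.
  then s is forced to True.
  then v is forced to False.
  then t is forced to True.
q is now unconstrained; take q = False.
Check each clause:
  1. (u ∨ ¬r) — ¬r is true.
  2. (¬v ∨ r ∨ ¬q) — ¬v is true.
  3. (u ∨ ¬v) — ¬v is true.
  4. (s ∨ r) — s is true.
  5. (q ∨ ¬v) — ¬v is true.
  6. (v ∨ p) — p is true.
  7. (p ∨ ¬q ∨ ¬t) — p is true.
  8. (q ∨ p ∨ v) — p is true.
  9. (¬u ∨ ¬r) — ¬r is true.
  10. (¬r ∨ ¬q) — ¬r is true.
  11. (s ∨ q) — s is true.
  12. (t ∨ q ∨ r) — t is true.
  13. (s ∨ ¬r) — s is true.
  14. (q ∨ ¬r) — ¬r is true.
  15. (u ∨ ¬p) — u is true.
  16. (¬v ∨ p) — p is true.
  17. (p ∨ t) — p is true.
  18. (t ∨ v) — t is true.
  19. (¬q ∨ t) — t is true.
  20. (¬q ∨ ¬v) — ¬v is true.
  21. (¬s ∨ u) — u is true.
  22. (r ∨ ¬v) — ¬v is true.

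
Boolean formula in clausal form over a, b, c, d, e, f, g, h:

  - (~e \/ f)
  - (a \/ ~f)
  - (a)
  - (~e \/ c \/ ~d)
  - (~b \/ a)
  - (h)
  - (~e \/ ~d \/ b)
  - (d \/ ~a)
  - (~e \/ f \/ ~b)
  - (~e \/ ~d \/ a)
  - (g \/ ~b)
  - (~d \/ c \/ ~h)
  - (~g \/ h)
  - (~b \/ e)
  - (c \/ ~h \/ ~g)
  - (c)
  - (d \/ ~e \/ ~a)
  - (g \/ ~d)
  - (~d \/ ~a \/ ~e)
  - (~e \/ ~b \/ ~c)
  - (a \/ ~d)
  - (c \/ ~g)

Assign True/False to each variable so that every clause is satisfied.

(a) is a unit clause, so a = True.
Unit propagation: (h) forces h = True.
(d) is a unit clause, so d = True.
Unit propagation: (c) forces c = True.
(g) is a unit clause, so g = True.
(~e) is a unit clause, so e = False.
The clause (~b) is unit: b must be False.
f is now unconstrained; take f = True.
Check each clause:
  1. (~e \/ f) — ~e is true.
  2. (a \/ ~f) — a is true.
  3. (a) — a is true.
  4. (c \/ ~e \/ ~d) — c is true.
  5. (a \/ ~b) — a is true.
  6. (h) — h is true.
  7. (b \/ ~d \/ ~e) — ~e is true.
  8. (d \/ ~a) — d is true.
  9. (f \/ ~e \/ ~b) — ~e is true.
  10. (a \/ ~d \/ ~e) — a is true.
  11. (~b \/ g) — ~b is true.
  12. (c \/ ~h \/ ~d) — c is true.
  13. (~g \/ h) — h is true.
  14. (~b \/ e) — ~b is true.
  15. (~h \/ ~g \/ c) — c is true.
  16. (c) — c is true.
  17. (~e \/ d \/ ~a) — ~e is true.
  18. (~d \/ g) — g is true.
  19. (~e \/ ~a \/ ~d) — ~e is true.
  20. (~c \/ ~e \/ ~b) — ~e is true.
  21. (~d \/ a) — a is true.
  22. (c \/ ~g) — c is true.

a=T, b=F, c=T, d=T, e=F, f=T, g=T, h=T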